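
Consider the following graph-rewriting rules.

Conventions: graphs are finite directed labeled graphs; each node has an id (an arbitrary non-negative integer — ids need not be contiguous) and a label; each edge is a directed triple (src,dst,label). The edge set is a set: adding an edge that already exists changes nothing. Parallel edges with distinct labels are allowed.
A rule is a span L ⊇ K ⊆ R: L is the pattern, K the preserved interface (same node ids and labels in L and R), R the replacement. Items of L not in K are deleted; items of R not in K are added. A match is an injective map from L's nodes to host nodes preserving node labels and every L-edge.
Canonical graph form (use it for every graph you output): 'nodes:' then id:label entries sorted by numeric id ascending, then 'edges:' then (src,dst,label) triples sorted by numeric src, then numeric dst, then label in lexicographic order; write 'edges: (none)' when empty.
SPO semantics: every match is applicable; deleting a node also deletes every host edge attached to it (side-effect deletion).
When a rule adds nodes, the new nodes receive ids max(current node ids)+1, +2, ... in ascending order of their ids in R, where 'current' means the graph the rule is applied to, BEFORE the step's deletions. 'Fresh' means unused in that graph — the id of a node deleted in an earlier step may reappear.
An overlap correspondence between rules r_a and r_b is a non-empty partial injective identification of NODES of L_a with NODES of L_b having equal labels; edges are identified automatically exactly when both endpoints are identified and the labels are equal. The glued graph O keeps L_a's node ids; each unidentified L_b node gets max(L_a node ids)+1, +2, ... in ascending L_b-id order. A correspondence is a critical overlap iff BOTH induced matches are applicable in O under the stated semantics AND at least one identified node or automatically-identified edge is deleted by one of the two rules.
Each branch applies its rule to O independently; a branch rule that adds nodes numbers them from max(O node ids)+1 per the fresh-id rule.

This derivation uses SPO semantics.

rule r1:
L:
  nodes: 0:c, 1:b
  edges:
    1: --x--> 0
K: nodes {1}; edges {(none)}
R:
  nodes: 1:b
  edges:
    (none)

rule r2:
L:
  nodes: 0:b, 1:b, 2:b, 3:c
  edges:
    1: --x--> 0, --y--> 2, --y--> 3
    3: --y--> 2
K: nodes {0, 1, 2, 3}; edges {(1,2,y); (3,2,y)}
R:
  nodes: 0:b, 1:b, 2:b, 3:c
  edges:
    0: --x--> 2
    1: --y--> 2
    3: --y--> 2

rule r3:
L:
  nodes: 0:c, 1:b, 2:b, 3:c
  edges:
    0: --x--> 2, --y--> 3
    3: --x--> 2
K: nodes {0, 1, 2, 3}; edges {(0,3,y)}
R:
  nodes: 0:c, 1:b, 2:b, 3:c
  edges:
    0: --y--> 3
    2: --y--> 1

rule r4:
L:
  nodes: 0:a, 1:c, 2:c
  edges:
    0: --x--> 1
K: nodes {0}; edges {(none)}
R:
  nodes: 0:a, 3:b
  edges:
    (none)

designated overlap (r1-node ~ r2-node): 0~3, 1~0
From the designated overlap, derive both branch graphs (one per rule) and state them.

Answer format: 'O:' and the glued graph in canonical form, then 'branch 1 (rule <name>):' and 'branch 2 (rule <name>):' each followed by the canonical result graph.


O:
nodes: 0:c, 1:b, 2:b, 3:b
edges: (0,3,y); (1,0,x); (2,0,y); (2,1,x); (2,3,y)
branch 1 (rule r1):
nodes: 1:b, 2:b, 3:b
edges: (2,1,x); (2,3,y)
branch 2 (rule r2):
nodes: 0:c, 1:b, 2:b, 3:b
edges: (0,3,y); (1,0,x); (1,3,x); (2,3,y)


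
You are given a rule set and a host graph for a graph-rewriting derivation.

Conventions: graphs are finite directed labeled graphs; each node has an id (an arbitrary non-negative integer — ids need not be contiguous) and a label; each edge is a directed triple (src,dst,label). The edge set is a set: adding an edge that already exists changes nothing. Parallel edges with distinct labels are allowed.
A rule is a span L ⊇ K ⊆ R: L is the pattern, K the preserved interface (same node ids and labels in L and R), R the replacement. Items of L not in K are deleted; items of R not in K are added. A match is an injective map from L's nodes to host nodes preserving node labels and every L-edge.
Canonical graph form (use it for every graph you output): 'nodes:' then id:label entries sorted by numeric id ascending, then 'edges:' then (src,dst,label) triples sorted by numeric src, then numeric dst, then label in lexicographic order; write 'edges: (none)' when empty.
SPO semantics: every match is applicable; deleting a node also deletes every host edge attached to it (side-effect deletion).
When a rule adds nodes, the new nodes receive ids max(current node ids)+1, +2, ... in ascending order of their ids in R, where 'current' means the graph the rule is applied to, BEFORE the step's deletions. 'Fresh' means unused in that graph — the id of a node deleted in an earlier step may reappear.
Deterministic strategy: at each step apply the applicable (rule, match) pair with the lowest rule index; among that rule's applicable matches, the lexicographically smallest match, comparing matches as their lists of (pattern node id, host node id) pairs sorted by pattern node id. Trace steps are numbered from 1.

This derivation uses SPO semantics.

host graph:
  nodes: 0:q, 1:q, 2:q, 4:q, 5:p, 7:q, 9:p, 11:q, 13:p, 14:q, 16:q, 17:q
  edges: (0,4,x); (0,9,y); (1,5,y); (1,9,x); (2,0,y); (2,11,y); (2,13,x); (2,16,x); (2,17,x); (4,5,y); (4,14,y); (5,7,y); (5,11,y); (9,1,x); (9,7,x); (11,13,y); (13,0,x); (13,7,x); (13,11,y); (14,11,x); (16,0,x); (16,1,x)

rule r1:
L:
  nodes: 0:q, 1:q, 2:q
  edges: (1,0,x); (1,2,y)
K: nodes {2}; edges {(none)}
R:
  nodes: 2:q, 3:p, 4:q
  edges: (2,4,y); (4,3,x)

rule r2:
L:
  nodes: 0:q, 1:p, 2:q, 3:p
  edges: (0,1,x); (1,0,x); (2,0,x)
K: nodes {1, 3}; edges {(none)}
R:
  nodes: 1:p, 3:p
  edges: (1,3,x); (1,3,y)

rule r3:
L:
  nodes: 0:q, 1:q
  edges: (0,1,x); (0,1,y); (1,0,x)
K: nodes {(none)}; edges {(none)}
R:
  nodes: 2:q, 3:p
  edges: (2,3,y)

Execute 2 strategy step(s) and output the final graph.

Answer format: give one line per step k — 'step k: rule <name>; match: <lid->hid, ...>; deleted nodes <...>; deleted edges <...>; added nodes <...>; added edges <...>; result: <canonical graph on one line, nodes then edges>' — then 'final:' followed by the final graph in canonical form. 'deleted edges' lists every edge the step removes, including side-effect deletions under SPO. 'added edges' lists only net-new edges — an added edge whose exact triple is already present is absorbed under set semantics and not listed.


step 1: rule r1; match: 0->16, 1->2, 2->0; deleted nodes 2, 16; deleted edges (2,0,y); (2,11,y); (2,13,x); (2,16,x); (2,17,x); (16,0,x); (16,1,x); added nodes 18, 19; added edges (0,19,y); (19,18,x); result: nodes: 0:q, 1:q, 4:q, 5:p, 7:q, 9:p, 11:q, 13:p, 14:q, 17:q, 18:p, 19:q edges: (0,4,x); (0,9,y); (0,19,y); (1,5,y); (1,9,x); (4,5,y); (4,14,y); (5,7,y); (5,11,y); (9,1,x); (9,7,x); (11,13,y); (13,0,x); (13,7,x); (13,11,y); (14,11,x); (19,18,x)
step 2: rule r1; match: 0->4, 1->0, 2->19; deleted nodes 0, 4; deleted edges (0,4,x); (0,9,y); (0,19,y); (4,5,y); (4,14,y); (13,0,x); added nodes 20, 21; added edges (19,21,y); (21,20,x); result: nodes: 1:q, 5:p, 7:q, 9:p, 11:q, 13:p, 14:q, 17:q, 18:p, 19:q, 20:p, 21:q edges: (1,5,y); (1,9,x); (5,7,y); (5,11,y); (9,1,x); (9,7,x); (11,13,y); (13,7,x); (13,11,y); (14,11,x); (19,18,x); (19,21,y); (21,20,x)
final:
nodes: 1:q, 5:p, 7:q, 9:p, 11:q, 13:p, 14:q, 17:q, 18:p, 19:q, 20:p, 21:q
edges: (1,5,y); (1,9,x); (5,7,y); (5,11,y); (9,1,x); (9,7,x); (11,13,y); (13,7,x); (13,11,y); (14,11,x); (19,18,x); (19,21,y); (21,20,x)


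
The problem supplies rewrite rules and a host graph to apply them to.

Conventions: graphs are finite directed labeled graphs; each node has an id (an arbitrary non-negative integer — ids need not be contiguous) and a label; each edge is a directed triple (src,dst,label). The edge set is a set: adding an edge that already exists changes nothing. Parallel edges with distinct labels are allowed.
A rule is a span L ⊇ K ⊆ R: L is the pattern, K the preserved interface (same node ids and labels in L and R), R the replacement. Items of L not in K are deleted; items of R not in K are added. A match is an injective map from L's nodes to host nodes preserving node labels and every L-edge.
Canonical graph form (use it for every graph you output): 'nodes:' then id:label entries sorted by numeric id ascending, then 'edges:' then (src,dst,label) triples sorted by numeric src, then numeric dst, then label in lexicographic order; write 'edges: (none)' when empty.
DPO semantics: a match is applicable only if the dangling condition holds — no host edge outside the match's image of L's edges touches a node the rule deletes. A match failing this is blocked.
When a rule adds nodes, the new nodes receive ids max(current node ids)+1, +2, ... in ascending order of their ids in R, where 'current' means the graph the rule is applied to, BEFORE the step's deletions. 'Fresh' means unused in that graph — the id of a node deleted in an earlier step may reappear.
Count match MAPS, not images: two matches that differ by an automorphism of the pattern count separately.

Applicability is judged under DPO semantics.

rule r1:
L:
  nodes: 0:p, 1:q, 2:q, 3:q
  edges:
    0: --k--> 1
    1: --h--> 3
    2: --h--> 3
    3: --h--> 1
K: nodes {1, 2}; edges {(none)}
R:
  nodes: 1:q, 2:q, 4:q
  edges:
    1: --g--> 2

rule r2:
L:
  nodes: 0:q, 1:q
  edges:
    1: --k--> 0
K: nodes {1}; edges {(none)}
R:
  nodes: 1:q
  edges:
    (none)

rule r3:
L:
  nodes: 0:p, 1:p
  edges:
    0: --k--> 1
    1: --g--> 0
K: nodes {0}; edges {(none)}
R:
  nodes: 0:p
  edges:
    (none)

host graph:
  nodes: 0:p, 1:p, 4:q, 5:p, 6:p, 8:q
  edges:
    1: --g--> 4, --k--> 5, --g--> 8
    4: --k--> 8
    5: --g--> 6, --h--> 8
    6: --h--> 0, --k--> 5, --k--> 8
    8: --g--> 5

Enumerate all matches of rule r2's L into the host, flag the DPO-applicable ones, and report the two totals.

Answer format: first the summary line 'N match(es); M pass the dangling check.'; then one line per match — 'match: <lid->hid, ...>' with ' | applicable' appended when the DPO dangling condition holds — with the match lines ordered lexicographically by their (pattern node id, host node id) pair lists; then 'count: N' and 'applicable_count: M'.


1 match(es); 0 pass the dangling check.
match: 0->8, 1->4
count: 1
applicable_count: 0


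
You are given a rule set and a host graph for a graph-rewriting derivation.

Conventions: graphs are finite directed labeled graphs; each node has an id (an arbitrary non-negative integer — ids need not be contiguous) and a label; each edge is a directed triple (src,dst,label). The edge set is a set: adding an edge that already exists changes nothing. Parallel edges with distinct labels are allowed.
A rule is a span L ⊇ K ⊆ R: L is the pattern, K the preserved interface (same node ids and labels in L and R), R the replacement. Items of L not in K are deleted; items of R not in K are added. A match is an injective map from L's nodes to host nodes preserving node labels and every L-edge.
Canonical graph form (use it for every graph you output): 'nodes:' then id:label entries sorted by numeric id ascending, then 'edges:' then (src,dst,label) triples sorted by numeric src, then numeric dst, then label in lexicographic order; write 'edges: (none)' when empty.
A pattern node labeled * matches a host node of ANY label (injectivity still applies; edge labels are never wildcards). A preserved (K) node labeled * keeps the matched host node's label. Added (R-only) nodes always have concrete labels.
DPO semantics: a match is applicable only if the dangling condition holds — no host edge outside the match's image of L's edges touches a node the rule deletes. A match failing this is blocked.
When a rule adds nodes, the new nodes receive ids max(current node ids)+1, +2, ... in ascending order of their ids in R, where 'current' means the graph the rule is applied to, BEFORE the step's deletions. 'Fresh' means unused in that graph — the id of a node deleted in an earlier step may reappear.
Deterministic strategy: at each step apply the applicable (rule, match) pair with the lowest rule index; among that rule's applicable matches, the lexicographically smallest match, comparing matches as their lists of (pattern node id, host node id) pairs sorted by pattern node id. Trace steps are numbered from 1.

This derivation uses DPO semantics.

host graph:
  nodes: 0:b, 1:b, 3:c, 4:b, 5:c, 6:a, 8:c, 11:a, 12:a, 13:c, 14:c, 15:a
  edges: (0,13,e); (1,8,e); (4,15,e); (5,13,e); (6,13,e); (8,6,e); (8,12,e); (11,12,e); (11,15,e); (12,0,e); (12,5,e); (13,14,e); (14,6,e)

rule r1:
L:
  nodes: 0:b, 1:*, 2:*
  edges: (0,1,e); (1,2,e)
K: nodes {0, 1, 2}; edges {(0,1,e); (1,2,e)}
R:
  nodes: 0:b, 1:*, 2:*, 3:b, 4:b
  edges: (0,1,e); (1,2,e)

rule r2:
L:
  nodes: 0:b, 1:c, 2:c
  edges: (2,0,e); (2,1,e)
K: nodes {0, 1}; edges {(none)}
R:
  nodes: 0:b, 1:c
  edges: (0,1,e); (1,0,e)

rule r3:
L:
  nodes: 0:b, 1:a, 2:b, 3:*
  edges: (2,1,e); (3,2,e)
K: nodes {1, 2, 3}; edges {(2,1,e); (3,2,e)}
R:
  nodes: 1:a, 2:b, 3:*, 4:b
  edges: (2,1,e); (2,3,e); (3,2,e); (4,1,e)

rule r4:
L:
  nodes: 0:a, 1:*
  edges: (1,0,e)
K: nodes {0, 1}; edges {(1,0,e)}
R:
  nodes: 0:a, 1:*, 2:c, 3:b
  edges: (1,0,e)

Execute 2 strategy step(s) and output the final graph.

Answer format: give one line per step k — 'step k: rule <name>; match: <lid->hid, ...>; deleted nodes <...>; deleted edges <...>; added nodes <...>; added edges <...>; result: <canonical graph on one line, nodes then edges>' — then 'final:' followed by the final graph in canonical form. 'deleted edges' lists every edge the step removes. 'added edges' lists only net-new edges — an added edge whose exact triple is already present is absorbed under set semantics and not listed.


step 1: rule r1; match: 0->0, 1->13, 2->14; deleted nodes (none); deleted edges (none); added nodes 16, 17; added edges (none); result: nodes: 0:b, 1:b, 3:c, 4:b, 5:c, 6:a, 8:c, 11:a, 12:a, 13:c, 14:c, 15:a, 16:b, 17:b edges: (0,13,e); (1,8,e); (4,15,e); (5,13,e); (6,13,e); (8,6,e); (8,12,e); (11,12,e); (11,15,e); (12,0,e); (12,5,e); (13,14,e); (14,6,e)
step 2: rule r1; match: 0->0, 1->13, 2->14; deleted nodes (none); deleted edges (none); added nodes 18, 19; added edges (none); result: nodes: 0:b, 1:b, 3:c, 4:b, 5:c, 6:a, 8:c, 11:a, 12:a, 13:c, 14:c, 15:a, 16:b, 17:b, 18:b, 19:b edges: (0,13,e); (1,8,e); (4,15,e); (5,13,e); (6,13,e); (8,6,e); (8,12,e); (11,12,e); (11,15,e); (12,0,e); (12,5,e); (13,14,e); (14,6,e)
final:
nodes: 0:b, 1:b, 3:c, 4:b, 5:c, 6:a, 8:c, 11:a, 12:a, 13:c, 14:c, 15:a, 16:b, 17:b, 18:b, 19:b
edges: (0,13,e); (1,8,e); (4,15,e); (5,13,e); (6,13,e); (8,6,e); (8,12,e); (11,12,e); (11,15,e); (12,0,e); (12,5,e); (13,14,e); (14,6,e)


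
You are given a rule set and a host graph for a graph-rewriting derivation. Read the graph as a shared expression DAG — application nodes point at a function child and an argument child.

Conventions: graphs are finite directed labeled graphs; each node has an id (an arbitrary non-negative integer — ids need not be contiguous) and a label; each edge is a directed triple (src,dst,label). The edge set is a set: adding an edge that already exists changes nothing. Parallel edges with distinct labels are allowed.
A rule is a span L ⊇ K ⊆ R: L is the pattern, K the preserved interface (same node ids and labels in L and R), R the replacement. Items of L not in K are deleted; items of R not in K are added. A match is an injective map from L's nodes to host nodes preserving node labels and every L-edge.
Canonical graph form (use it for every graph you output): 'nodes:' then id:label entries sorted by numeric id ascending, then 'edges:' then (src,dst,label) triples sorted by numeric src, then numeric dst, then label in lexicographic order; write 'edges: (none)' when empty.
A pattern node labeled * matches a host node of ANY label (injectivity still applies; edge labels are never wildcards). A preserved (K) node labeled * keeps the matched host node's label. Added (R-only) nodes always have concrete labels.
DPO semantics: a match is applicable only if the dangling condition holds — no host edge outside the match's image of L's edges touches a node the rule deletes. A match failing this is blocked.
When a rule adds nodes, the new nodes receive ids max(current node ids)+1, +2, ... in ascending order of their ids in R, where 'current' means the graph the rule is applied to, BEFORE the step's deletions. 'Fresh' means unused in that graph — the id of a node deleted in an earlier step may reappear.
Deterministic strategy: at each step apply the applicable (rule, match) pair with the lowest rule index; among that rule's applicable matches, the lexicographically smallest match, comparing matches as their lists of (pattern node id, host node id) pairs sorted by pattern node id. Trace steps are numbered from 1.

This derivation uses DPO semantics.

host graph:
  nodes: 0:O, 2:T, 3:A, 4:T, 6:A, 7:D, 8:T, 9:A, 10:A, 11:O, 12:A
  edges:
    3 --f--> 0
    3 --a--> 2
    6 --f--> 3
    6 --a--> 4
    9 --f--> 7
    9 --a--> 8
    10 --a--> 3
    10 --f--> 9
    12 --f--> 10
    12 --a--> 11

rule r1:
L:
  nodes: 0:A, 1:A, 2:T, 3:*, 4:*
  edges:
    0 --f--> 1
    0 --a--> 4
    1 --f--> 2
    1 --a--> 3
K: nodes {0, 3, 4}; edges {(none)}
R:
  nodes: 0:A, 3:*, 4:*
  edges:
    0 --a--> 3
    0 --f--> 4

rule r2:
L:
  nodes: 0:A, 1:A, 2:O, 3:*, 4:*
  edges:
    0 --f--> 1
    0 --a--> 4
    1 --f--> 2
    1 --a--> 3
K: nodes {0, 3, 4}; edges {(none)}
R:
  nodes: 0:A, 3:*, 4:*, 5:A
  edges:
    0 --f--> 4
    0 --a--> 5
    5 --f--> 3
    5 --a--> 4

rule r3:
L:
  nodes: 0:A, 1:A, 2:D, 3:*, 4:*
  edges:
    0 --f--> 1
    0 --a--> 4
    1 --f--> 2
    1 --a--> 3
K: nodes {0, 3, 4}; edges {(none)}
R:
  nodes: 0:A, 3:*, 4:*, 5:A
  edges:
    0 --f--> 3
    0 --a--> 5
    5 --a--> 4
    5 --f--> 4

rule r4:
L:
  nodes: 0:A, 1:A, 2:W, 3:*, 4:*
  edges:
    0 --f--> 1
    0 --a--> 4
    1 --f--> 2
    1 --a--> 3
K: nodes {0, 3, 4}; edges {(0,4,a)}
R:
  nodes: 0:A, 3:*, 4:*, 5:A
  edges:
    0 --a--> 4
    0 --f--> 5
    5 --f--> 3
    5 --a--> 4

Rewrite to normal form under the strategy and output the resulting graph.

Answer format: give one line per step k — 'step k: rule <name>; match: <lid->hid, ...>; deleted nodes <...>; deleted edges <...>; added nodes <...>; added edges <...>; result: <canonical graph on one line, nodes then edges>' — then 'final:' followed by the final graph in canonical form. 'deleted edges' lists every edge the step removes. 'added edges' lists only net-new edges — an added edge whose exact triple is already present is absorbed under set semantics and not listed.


step 1: rule r3; match: 0->10, 1->9, 2->7, 3->8, 4->3; deleted nodes 7, 9; deleted edges (9,7,f); (9,8,a); (10,3,a); (10,9,f); added nodes 13; added edges (10,8,f); (10,13,a); (13,3,a); (13,3,f); result: nodes: 0:O, 2:T, 3:A, 4:T, 6:A, 8:T, 10:A, 11:O, 12:A, 13:A edges: (3,0,f); (3,2,a); (6,3,f); (6,4,a); (10,8,f); (10,13,a); (12,10,f); (12,11,a); (13,3,a); (13,3,f)
step 2: rule r1; match: 0->12, 1->10, 2->8, 3->13, 4->11; deleted nodes 8, 10; deleted edges (10,8,f); (10,13,a); (12,10,f); (12,11,a); added nodes (none); added edges (12,11,f); (12,13,a); result: nodes: 0:O, 2:T, 3:A, 4:T, 6:A, 11:O, 12:A, 13:A edges: (3,0,f); (3,2,a); (6,3,f); (6,4,a); (12,11,f); (12,13,a); (13,3,a); (13,3,f)
final:
nodes: 0:O, 2:T, 3:A, 4:T, 6:A, 11:O, 12:A, 13:A
edges: (3,0,f); (3,2,a); (6,3,f); (6,4,a); (12,11,f); (12,13,a); (13,3,a); (13,3,f)


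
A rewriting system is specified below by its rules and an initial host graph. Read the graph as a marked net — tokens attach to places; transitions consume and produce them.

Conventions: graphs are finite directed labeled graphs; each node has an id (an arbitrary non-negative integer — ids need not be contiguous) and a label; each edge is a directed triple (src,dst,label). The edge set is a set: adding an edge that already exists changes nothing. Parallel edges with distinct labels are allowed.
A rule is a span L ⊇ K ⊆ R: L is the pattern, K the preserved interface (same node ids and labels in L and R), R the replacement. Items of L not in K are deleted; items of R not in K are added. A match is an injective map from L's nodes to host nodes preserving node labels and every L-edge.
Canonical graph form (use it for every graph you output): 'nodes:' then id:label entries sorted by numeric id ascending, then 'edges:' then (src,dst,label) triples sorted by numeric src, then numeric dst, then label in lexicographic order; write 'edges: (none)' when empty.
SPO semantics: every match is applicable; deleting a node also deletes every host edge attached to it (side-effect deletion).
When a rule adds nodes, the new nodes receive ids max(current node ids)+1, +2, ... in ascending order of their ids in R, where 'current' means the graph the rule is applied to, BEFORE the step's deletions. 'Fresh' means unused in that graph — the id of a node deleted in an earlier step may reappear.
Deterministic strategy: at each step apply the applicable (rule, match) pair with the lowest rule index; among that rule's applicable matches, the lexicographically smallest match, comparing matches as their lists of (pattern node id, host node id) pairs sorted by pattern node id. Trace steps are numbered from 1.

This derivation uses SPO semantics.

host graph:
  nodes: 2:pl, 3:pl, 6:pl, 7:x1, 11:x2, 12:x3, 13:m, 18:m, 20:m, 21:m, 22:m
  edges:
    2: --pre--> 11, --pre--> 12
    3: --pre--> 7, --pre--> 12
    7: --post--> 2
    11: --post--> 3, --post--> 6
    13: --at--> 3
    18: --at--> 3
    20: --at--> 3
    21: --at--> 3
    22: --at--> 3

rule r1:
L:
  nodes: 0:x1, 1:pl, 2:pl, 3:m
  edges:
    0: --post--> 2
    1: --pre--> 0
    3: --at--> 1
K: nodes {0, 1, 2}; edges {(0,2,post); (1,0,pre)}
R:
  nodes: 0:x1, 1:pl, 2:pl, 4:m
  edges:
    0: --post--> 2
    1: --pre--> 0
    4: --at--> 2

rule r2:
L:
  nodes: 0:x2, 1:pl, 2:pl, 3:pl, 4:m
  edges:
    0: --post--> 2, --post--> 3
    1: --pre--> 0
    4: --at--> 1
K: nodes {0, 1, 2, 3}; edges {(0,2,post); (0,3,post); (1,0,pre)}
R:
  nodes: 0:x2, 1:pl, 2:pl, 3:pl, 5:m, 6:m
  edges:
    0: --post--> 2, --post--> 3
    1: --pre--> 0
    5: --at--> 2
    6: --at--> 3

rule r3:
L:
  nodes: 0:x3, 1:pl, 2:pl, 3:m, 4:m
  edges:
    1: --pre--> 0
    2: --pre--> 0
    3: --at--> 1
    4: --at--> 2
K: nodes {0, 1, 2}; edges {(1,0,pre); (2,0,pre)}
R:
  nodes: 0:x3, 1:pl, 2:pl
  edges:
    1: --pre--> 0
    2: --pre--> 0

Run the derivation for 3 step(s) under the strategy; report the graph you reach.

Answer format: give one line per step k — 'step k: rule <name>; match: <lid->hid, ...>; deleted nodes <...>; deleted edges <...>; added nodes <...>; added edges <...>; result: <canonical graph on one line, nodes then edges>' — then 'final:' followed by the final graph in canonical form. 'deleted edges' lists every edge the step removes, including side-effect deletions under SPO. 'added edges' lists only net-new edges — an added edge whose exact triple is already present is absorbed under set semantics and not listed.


step 1: rule r1; match: 0->7, 1->3, 2->2, 3->13; deleted nodes 13; deleted edges (13,3,at); added nodes 23; added edges (23,2,at); result: nodes: 2:pl, 3:pl, 6:pl, 7:x1, 11:x2, 12:x3, 18:m, 20:m, 21:m, 22:m, 23:m edges: (2,11,pre); (2,12,pre); (3,7,pre); (3,12,pre); (7,2,post); (11,3,post); (11,6,post); (18,3,at); (20,3,at); (21,3,at); (22,3,at); (23,2,at)
step 2: rule r1; match: 0->7, 1->3, 2->2, 3->18; deleted nodes 18; deleted edges (18,3,at); added nodes 24; added edges (24,2,at); result: nodes: 2:pl, 3:pl, 6:pl, 7:x1, 11:x2, 12:x3, 20:m, 21:m, 22:m, 23:m, 24:m edges: (2,11,pre); (2,12,pre); (3,7,pre); (3,12,pre); (7,2,post); (11,3,post); (11,6,post); (20,3,at); (21,3,at); (22,3,at); (23,2,at); (24,2,at)
step 3: rule r1; match: 0->7, 1->3, 2->2, 3->20; deleted nodes 20; deleted edges (20,3,at); added nodes 25; added edges (25,2,at); result: nodes: 2:pl, 3:pl, 6:pl, 7:x1, 11:x2, 12:x3, 21:m, 22:m, 23:m, 24:m, 25:m edges: (2,11,pre); (2,12,pre); (3,7,pre); (3,12,pre); (7,2,post); (11,3,post); (11,6,post); (21,3,at); (22,3,at); (23,2,at); (24,2,at); (25,2,at)
final:
nodes: 2:pl, 3:pl, 6:pl, 7:x1, 11:x2, 12:x3, 21:m, 22:m, 23:m, 24:m, 25:m
edges: (2,11,pre); (2,12,pre); (3,7,pre); (3,12,pre); (7,2,post); (11,3,post); (11,6,post); (21,3,at); (22,3,at); (23,2,at); (24,2,at); (25,2,at)


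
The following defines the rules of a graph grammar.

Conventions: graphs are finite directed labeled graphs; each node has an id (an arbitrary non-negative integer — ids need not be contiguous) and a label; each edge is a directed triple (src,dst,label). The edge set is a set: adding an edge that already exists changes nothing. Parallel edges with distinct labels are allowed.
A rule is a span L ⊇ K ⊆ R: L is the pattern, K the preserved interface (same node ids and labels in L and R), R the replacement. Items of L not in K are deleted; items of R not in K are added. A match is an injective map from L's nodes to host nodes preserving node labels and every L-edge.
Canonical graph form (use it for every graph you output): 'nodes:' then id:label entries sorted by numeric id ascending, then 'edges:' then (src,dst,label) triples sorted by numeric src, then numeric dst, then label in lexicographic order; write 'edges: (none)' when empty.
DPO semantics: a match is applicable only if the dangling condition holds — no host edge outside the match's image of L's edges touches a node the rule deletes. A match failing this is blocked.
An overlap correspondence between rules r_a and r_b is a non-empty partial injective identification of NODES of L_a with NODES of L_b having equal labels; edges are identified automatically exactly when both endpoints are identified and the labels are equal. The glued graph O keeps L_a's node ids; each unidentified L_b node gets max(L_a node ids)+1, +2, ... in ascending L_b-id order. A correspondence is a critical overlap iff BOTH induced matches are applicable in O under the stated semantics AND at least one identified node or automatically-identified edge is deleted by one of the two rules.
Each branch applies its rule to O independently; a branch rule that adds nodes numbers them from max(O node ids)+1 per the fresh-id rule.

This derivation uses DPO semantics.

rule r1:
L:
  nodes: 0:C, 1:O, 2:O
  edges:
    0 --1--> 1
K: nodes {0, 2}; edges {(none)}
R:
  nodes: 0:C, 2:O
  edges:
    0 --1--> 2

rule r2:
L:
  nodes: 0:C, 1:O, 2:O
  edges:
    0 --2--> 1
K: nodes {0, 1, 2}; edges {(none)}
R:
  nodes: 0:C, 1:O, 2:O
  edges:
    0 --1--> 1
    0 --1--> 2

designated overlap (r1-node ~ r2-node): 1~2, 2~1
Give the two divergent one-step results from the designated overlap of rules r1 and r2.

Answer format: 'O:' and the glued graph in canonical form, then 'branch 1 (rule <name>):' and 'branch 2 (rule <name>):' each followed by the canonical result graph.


O:
nodes: 0:C, 1:O, 2:O, 3:C
edges: (0,1,1); (3,2,2)
branch 1 (rule r1):
nodes: 0:C, 2:O, 3:C
edges: (0,2,1); (3,2,2)
branch 2 (rule r2):
nodes: 0:C, 1:O, 2:O, 3:C
edges: (0,1,1); (3,1,1); (3,2,1)


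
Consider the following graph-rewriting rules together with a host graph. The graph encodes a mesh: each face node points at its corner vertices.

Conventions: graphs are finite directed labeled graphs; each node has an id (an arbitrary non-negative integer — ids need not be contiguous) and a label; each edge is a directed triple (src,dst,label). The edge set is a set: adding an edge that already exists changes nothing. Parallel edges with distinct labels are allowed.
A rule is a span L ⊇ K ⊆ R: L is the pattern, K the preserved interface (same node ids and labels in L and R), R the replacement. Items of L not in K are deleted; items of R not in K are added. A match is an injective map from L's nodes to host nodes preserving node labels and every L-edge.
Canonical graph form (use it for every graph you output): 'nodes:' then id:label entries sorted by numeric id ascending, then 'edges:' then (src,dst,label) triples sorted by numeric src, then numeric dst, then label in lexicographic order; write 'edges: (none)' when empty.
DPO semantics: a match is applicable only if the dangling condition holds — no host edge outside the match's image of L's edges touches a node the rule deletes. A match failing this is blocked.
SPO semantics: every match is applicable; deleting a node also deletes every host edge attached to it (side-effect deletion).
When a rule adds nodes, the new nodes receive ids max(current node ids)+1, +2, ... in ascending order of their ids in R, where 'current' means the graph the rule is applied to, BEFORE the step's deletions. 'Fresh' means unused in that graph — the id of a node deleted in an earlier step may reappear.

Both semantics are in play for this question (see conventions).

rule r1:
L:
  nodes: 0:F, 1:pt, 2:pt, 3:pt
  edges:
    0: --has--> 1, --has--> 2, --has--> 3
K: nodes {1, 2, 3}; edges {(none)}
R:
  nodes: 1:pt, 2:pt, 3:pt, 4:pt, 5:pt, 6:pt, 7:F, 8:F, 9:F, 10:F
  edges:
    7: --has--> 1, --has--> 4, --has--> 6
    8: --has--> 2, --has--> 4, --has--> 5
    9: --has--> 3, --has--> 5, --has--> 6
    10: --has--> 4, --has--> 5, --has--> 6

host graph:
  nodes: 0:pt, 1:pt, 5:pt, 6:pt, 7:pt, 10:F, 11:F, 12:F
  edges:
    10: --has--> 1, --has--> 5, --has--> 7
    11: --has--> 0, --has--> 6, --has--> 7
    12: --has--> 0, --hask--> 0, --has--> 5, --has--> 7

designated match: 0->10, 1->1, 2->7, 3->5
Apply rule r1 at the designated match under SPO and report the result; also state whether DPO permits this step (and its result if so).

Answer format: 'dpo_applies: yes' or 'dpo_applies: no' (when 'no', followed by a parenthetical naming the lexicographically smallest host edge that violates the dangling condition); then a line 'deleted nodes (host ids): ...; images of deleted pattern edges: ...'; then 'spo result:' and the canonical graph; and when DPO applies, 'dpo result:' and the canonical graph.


dpo_applies: yes
deleted nodes (host ids): 10; images of deleted pattern edges: (10,1,has); (10,5,has); (10,7,has)
spo result:
nodes: 0:pt, 1:pt, 5:pt, 6:pt, 7:pt, 11:F, 12:F, 13:pt, 14:pt, 15:pt, 16:F, 17:F, 18:F, 19:F
edges: (11,0,has); (11,6,has); (11,7,has); (12,0,has); (12,0,hask); (12,5,has); (12,7,has); (16,1,has); (16,13,has); (16,15,has); (17,7,has); (17,13,has); (17,14,has); (18,5,has); (18,14,has); (18,15,has); (19,13,has); (19,14,has); (19,15,has)
dpo result:
nodes: 0:pt, 1:pt, 5:pt, 6:pt, 7:pt, 11:F, 12:F, 13:pt, 14:pt, 15:pt, 16:F, 17:F, 18:F, 19:F
edges: (11,0,has); (11,6,has); (11,7,has); (12,0,has); (12,0,hask); (12,5,has); (12,7,has); (16,1,has); (16,13,has); (16,15,has); (17,7,has); (17,13,has); (17,14,has); (18,5,has); (18,14,has); (18,15,has); (19,13,has); (19,14,has); (19,15,has)


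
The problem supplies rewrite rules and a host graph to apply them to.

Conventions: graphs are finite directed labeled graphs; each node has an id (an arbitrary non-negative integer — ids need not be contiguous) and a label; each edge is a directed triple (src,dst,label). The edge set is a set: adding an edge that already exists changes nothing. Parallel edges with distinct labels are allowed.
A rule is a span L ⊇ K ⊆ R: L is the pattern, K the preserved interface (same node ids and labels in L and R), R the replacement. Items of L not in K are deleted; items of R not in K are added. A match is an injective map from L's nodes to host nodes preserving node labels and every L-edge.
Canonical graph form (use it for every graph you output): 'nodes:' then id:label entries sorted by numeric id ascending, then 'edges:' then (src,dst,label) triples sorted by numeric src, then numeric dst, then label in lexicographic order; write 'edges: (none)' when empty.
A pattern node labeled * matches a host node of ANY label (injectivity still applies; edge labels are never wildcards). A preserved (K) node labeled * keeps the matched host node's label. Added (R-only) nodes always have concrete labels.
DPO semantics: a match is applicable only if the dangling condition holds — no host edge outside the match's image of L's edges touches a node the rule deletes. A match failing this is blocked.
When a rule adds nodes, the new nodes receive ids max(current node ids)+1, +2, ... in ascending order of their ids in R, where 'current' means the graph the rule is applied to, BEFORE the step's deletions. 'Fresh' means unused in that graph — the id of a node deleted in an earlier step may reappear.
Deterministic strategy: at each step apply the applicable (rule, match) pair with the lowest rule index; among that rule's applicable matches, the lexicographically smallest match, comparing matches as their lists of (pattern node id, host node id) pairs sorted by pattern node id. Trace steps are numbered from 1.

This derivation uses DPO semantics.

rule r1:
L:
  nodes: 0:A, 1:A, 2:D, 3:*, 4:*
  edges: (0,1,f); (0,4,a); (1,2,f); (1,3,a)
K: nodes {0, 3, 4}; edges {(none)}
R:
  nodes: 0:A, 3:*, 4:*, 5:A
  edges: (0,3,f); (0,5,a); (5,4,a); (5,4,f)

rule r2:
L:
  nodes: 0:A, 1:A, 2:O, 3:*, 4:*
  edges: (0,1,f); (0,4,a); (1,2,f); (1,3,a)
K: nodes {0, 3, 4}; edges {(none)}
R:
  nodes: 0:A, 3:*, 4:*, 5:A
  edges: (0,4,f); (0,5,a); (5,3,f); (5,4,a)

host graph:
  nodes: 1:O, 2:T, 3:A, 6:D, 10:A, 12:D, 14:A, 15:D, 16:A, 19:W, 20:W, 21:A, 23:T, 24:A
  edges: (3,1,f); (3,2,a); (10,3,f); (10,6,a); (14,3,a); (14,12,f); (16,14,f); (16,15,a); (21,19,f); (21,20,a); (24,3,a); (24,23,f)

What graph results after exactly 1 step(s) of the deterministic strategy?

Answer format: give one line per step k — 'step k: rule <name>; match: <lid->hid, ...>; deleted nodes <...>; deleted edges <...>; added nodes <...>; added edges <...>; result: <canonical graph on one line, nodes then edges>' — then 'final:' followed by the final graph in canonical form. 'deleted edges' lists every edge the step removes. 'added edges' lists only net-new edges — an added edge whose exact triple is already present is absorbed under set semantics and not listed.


step 1: rule r1; match: 0->16, 1->14, 2->12, 3->3, 4->15; deleted nodes 12, 14; deleted edges (14,3,a); (14,12,f); (16,14,f); (16,15,a); added nodes 25; added edges (16,3,f); (16,25,a); (25,15,a); (25,15,f); result: nodes: 1:O, 2:T, 3:A, 6:D, 10:A, 15:D, 16:A, 19:W, 20:W, 21:A, 23:T, 24:A, 25:A edges: (3,1,f); (3,2,a); (10,3,f); (10,6,a); (16,3,f); (16,25,a); (21,19,f); (21,20,a); (24,3,a); (24,23,f); (25,15,a); (25,15,f)
final:
nodes: 1:O, 2:T, 3:A, 6:D, 10:A, 15:D, 16:A, 19:W, 20:W, 21:A, 23:T, 24:A, 25:A
edges: (3,1,f); (3,2,a); (10,3,f); (10,6,a); (16,3,f); (16,25,a); (21,19,f); (21,20,a); (24,3,a); (24,23,f); (25,15,a); (25,15,f)


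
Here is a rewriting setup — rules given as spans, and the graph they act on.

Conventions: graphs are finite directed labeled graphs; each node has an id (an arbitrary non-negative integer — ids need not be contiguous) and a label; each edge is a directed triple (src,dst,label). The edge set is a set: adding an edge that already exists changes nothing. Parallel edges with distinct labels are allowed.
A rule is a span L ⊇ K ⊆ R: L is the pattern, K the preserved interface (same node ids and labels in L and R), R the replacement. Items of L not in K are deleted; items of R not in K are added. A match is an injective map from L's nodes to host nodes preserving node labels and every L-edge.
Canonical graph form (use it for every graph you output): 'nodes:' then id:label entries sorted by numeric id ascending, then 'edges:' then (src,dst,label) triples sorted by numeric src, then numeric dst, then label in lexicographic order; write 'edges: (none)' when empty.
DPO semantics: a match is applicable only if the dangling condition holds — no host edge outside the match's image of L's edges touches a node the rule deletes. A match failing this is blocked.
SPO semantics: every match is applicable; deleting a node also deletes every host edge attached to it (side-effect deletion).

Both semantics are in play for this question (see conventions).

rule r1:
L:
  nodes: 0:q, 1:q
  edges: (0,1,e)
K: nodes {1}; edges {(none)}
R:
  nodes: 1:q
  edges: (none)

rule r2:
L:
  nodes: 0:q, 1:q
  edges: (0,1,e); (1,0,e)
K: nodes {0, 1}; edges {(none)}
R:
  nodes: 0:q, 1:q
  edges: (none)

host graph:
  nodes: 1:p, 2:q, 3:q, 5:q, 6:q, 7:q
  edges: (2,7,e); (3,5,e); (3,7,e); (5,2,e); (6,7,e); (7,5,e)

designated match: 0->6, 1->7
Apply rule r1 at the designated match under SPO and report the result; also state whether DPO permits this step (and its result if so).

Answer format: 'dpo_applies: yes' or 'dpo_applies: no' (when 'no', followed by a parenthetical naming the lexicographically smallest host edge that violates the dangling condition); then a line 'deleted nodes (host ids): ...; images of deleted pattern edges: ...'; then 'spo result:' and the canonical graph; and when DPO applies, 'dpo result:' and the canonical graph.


dpo_applies: yes
deleted nodes (host ids): 6; images of deleted pattern edges: (6,7,e)
spo result:
nodes: 1:p, 2:q, 3:q, 5:q, 7:q
edges: (2,7,e); (3,5,e); (3,7,e); (5,2,e); (7,5,e)
dpo result:
nodes: 1:p, 2:q, 3:q, 5:q, 7:q
edges: (2,7,e); (3,5,e); (3,7,e); (5,2,e); (7,5,e)


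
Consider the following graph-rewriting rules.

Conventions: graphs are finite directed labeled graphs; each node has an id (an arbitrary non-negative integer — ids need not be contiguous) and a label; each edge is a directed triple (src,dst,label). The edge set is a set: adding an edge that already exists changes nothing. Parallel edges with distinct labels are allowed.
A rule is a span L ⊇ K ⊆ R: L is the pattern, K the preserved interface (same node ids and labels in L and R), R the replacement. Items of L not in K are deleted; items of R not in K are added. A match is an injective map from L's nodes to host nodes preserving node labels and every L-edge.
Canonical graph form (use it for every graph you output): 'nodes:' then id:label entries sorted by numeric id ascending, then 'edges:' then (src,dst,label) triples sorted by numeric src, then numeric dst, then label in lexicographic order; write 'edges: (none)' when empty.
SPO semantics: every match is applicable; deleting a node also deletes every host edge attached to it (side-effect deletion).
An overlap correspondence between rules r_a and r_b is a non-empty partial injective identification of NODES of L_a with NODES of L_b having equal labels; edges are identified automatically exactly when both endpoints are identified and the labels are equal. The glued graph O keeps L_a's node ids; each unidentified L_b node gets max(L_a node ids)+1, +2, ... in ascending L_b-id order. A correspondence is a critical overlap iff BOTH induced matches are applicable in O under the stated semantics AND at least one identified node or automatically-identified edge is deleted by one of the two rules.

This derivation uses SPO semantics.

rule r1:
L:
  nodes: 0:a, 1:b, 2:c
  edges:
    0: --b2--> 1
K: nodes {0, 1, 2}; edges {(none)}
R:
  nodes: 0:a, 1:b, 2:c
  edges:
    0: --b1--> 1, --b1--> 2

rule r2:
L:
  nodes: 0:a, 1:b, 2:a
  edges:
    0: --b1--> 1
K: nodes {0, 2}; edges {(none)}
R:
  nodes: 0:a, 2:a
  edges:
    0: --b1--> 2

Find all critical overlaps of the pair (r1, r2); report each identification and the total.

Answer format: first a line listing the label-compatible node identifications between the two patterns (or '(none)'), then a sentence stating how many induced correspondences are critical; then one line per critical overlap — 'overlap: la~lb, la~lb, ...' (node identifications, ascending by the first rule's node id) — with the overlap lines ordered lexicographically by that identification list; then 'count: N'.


label-compatible node identifications between L(r1) and L(r2): 0~0, 0~2, 1~1
3 of the induced correspondences are critical overlaps of r1 and r2.
overlap: 0~0, 1~1
overlap: 0~2, 1~1
overlap: 1~1
count: 3


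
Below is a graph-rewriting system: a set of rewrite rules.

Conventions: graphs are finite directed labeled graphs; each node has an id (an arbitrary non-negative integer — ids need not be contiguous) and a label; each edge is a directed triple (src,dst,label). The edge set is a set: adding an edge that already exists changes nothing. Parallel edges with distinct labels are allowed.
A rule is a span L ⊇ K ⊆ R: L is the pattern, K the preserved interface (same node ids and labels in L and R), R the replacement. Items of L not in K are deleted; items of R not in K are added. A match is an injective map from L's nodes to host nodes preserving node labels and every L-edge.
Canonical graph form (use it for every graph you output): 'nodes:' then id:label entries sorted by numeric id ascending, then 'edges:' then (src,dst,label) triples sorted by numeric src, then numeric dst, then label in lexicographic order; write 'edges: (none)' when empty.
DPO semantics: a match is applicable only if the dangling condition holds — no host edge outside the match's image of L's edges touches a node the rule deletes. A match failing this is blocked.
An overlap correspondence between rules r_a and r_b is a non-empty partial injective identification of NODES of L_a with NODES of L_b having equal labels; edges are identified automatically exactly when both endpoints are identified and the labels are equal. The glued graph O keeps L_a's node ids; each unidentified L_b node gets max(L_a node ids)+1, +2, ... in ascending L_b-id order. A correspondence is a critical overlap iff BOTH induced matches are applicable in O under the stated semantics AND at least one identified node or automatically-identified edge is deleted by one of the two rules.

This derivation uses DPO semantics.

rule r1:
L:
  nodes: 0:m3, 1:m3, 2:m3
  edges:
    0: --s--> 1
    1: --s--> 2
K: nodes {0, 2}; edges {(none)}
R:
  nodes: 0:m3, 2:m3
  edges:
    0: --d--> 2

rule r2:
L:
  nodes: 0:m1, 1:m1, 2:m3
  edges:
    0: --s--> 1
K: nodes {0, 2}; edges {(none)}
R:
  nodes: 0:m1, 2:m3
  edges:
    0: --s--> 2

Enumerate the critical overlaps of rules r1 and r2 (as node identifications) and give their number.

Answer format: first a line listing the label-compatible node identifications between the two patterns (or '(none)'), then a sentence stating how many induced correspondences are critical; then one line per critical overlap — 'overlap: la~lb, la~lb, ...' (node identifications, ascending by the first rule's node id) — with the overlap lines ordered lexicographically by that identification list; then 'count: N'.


label-compatible node identifications between L(r1) and L(r2): 0~2, 1~2, 2~2
1 of the induced correspondences is a critical overlap of r1 and r2.
overlap: 1~2
count: 1
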